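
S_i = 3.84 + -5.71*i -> [3.84, -1.87, -7.58, -13.29, -19.0]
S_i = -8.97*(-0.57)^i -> [-8.97, 5.11, -2.91, 1.66, -0.95]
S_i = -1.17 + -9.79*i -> [-1.17, -10.96, -20.75, -30.54, -40.33]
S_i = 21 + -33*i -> [21, -12, -45, -78, -111]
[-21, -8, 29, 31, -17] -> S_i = Random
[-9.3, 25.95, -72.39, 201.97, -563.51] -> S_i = -9.30*(-2.79)^i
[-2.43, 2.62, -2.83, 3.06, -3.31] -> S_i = -2.43*(-1.08)^i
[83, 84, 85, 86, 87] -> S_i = 83 + 1*i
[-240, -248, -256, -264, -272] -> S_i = -240 + -8*i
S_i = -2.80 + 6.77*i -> [-2.8, 3.97, 10.74, 17.51, 24.28]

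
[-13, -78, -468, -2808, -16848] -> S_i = -13*6^i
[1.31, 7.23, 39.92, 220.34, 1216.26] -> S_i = 1.31*5.52^i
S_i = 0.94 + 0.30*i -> [0.94, 1.24, 1.54, 1.84, 2.14]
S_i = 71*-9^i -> [71, -639, 5751, -51759, 465831]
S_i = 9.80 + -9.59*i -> [9.8, 0.21, -9.38, -18.97, -28.56]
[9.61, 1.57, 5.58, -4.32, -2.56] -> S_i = Random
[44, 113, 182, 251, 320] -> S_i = 44 + 69*i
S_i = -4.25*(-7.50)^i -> [-4.25, 31.88, -239.06, 1792.97, -13447.27]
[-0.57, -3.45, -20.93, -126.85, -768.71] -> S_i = -0.57*6.06^i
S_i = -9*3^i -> [-9, -27, -81, -243, -729]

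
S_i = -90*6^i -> [-90, -540, -3240, -19440, -116640]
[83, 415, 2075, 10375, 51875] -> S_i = 83*5^i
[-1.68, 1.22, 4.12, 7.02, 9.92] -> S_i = -1.68 + 2.90*i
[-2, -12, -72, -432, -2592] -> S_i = -2*6^i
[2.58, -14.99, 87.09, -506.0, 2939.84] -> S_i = 2.58*(-5.81)^i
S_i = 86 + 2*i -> [86, 88, 90, 92, 94]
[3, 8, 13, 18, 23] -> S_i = 3 + 5*i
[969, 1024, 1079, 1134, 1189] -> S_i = 969 + 55*i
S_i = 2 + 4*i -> [2, 6, 10, 14, 18]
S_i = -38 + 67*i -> [-38, 29, 96, 163, 230]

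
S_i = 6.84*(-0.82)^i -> [6.84, -5.61, 4.6, -3.77, 3.09]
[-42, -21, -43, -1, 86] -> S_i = Random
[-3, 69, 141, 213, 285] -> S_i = -3 + 72*i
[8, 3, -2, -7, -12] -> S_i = 8 + -5*i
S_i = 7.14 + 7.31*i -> [7.14, 14.45, 21.76, 29.07, 36.38]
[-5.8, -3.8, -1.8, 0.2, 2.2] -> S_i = -5.80 + 2.00*i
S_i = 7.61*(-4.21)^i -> [7.61, -32.04, 134.88, -567.85, 2390.63]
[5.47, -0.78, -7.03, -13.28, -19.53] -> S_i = 5.47 + -6.25*i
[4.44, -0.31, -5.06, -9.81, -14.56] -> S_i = 4.44 + -4.75*i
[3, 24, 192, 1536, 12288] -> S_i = 3*8^i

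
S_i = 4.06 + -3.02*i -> [4.06, 1.04, -1.98, -5.0, -8.02]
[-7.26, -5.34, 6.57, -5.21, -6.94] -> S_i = Random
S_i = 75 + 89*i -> [75, 164, 253, 342, 431]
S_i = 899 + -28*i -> [899, 871, 843, 815, 787]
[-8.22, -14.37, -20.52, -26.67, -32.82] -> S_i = -8.22 + -6.15*i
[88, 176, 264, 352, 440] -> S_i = 88 + 88*i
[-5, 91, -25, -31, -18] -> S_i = Random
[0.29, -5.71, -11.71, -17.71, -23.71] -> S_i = 0.29 + -6.00*i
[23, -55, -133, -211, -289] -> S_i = 23 + -78*i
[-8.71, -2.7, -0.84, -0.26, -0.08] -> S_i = -8.71*0.31^i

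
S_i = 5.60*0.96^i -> [5.6, 5.38, 5.16, 4.95, 4.76]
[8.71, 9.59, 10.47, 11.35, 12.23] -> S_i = 8.71 + 0.88*i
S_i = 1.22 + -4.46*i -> [1.22, -3.24, -7.7, -12.16, -16.62]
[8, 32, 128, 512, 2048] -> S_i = 8*4^i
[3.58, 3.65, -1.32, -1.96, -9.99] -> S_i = Random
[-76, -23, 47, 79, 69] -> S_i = Random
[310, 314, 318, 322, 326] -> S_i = 310 + 4*i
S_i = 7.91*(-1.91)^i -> [7.91, -15.11, 28.86, -55.12, 105.27]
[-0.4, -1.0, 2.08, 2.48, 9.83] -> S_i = Random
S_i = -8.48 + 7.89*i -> [-8.48, -0.59, 7.3, 15.19, 23.08]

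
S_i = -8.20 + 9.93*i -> [-8.2, 1.73, 11.66, 21.59, 31.52]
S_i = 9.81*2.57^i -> [9.81, 25.21, 64.79, 166.52, 427.96]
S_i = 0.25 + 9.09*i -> [0.25, 9.34, 18.43, 27.52, 36.61]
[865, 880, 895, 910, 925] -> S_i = 865 + 15*i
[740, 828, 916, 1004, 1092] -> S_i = 740 + 88*i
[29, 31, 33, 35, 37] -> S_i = 29 + 2*i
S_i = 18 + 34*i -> [18, 52, 86, 120, 154]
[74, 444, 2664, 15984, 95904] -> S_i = 74*6^i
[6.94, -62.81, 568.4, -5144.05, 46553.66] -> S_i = 6.94*(-9.05)^i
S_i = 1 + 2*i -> [1, 3, 5, 7, 9]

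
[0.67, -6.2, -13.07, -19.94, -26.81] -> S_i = 0.67 + -6.87*i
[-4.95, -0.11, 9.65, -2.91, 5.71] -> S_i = Random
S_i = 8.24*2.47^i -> [8.24, 20.35, 50.27, 124.17, 306.7]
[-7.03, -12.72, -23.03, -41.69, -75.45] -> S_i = -7.03*1.81^i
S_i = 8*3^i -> [8, 24, 72, 216, 648]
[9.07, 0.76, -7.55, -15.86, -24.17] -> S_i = 9.07 + -8.31*i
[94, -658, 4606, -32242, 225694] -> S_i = 94*-7^i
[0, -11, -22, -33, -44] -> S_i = 0 + -11*i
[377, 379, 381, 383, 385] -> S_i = 377 + 2*i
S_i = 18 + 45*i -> [18, 63, 108, 153, 198]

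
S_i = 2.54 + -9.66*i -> [2.54, -7.12, -16.78, -26.44, -36.1]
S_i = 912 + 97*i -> [912, 1009, 1106, 1203, 1300]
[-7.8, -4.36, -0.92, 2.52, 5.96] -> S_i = -7.80 + 3.44*i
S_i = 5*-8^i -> [5, -40, 320, -2560, 20480]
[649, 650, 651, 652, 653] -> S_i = 649 + 1*i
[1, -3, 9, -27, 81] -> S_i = 1*-3^i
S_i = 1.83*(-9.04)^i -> [1.83, -16.54, 149.55, -1351.94, 12221.51]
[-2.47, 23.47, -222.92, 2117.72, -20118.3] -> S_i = -2.47*(-9.50)^i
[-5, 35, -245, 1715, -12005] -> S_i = -5*-7^i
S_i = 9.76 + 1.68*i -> [9.76, 11.44, 13.12, 14.8, 16.48]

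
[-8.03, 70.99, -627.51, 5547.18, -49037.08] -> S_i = -8.03*(-8.84)^i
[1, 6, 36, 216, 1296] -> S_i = 1*6^i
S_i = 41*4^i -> [41, 164, 656, 2624, 10496]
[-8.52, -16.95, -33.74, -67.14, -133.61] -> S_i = -8.52*1.99^i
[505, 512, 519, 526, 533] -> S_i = 505 + 7*i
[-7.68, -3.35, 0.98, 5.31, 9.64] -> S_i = -7.68 + 4.33*i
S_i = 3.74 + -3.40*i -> [3.74, 0.34, -3.06, -6.46, -9.86]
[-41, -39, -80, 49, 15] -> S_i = Random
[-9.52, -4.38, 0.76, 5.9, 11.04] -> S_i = -9.52 + 5.14*i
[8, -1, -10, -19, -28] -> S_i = 8 + -9*i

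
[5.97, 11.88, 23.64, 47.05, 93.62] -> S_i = 5.97*1.99^i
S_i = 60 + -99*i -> [60, -39, -138, -237, -336]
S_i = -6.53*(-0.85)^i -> [-6.53, 5.55, -4.72, 4.01, -3.41]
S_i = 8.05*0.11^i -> [8.05, 0.89, 0.1, 0.01, 0.0]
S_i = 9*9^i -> [9, 81, 729, 6561, 59049]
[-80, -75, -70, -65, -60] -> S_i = -80 + 5*i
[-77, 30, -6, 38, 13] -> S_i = Random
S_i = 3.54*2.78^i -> [3.54, 9.84, 27.36, 76.06, 211.44]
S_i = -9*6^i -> [-9, -54, -324, -1944, -11664]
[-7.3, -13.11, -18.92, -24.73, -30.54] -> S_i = -7.30 + -5.81*i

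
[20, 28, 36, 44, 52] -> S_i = 20 + 8*i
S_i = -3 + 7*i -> [-3, 4, 11, 18, 25]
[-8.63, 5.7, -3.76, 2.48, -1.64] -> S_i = -8.63*(-0.66)^i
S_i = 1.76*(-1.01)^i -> [1.76, -1.78, 1.8, -1.81, 1.83]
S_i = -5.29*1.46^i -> [-5.29, -7.72, -11.28, -16.46, -24.04]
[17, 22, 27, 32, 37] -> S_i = 17 + 5*i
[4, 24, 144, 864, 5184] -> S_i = 4*6^i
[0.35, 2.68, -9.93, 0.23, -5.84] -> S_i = Random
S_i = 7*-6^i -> [7, -42, 252, -1512, 9072]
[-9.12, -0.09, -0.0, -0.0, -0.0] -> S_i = -9.12*0.01^i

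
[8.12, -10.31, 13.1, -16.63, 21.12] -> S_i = 8.12*(-1.27)^i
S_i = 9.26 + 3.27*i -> [9.26, 12.53, 15.8, 19.07, 22.34]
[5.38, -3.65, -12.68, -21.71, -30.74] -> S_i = 5.38 + -9.03*i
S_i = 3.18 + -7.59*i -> [3.18, -4.41, -12.0, -19.59, -27.18]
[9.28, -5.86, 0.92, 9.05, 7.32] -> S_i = Random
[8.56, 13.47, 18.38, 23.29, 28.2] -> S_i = 8.56 + 4.91*i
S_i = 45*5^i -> [45, 225, 1125, 5625, 28125]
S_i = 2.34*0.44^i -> [2.34, 1.03, 0.45, 0.2, 0.09]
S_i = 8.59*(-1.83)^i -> [8.59, -15.72, 28.77, -52.64, 96.34]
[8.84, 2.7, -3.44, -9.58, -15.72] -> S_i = 8.84 + -6.14*i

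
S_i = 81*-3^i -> [81, -243, 729, -2187, 6561]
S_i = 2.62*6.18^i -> [2.62, 16.19, 100.06, 618.4, 3821.69]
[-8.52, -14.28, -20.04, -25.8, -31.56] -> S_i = -8.52 + -5.76*i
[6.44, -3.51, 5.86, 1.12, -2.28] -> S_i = Random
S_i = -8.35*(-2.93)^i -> [-8.35, 24.47, -71.68, 210.03, -615.4]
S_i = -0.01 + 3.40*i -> [-0.01, 3.39, 6.79, 10.19, 13.59]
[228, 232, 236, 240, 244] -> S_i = 228 + 4*i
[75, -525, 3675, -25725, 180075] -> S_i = 75*-7^i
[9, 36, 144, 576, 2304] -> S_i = 9*4^i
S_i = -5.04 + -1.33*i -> [-5.04, -6.37, -7.7, -9.03, -10.36]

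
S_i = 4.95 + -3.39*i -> [4.95, 1.56, -1.83, -5.22, -8.61]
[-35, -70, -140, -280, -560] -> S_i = -35*2^i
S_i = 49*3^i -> [49, 147, 441, 1323, 3969]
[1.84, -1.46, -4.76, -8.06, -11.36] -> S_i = 1.84 + -3.30*i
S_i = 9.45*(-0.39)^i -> [9.45, -3.69, 1.44, -0.56, 0.22]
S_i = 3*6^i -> [3, 18, 108, 648, 3888]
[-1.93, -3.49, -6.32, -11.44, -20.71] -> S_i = -1.93*1.81^i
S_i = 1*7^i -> [1, 7, 49, 343, 2401]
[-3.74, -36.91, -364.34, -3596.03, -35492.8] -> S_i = -3.74*9.87^i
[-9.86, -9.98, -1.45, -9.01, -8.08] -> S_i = Random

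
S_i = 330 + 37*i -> [330, 367, 404, 441, 478]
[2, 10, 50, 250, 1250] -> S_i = 2*5^i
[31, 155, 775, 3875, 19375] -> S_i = 31*5^i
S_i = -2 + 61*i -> [-2, 59, 120, 181, 242]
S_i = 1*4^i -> [1, 4, 16, 64, 256]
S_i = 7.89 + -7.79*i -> [7.89, 0.1, -7.69, -15.48, -23.27]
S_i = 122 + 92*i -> [122, 214, 306, 398, 490]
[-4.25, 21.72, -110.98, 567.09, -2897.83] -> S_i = -4.25*(-5.11)^i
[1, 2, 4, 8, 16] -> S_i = 1*2^i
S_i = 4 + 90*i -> [4, 94, 184, 274, 364]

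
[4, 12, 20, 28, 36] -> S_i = 4 + 8*i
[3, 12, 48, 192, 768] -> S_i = 3*4^i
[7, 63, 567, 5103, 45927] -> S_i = 7*9^i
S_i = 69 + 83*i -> [69, 152, 235, 318, 401]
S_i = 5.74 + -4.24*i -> [5.74, 1.5, -2.74, -6.98, -11.22]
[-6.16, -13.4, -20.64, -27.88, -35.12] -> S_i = -6.16 + -7.24*i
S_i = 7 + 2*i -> [7, 9, 11, 13, 15]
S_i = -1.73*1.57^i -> [-1.73, -2.72, -4.26, -6.69, -10.51]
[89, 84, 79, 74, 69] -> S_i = 89 + -5*i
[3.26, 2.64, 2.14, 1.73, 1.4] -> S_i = 3.26*0.81^i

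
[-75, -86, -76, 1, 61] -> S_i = Random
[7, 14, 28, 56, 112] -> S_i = 7*2^i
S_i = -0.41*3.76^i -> [-0.41, -1.54, -5.8, -21.79, -81.95]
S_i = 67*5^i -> [67, 335, 1675, 8375, 41875]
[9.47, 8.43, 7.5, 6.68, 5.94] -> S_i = 9.47*0.89^i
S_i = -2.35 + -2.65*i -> [-2.35, -5.0, -7.65, -10.3, -12.95]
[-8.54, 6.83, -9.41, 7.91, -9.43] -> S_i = Random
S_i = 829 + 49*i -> [829, 878, 927, 976, 1025]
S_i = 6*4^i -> [6, 24, 96, 384, 1536]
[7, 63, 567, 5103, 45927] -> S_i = 7*9^i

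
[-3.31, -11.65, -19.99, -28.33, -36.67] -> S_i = -3.31 + -8.34*i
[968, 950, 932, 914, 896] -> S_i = 968 + -18*i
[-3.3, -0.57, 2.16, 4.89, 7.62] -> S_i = -3.30 + 2.73*i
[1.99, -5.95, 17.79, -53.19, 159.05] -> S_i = 1.99*(-2.99)^i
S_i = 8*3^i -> [8, 24, 72, 216, 648]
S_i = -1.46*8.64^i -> [-1.46, -12.61, -108.99, -941.66, -8135.94]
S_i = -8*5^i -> [-8, -40, -200, -1000, -5000]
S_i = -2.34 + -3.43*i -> [-2.34, -5.77, -9.2, -12.63, -16.06]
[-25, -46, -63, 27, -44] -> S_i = Random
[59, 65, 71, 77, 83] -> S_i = 59 + 6*i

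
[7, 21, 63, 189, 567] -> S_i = 7*3^i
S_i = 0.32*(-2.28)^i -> [0.32, -0.73, 1.66, -3.79, 8.65]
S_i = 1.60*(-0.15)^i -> [1.6, -0.24, 0.04, -0.01, 0.0]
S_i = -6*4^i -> [-6, -24, -96, -384, -1536]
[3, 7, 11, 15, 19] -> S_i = 3 + 4*i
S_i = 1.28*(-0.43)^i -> [1.28, -0.55, 0.24, -0.1, 0.04]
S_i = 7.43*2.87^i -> [7.43, 21.32, 61.2, 175.64, 504.1]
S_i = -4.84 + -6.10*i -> [-4.84, -10.94, -17.04, -23.14, -29.24]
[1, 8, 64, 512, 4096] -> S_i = 1*8^i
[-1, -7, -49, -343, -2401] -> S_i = -1*7^i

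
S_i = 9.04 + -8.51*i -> [9.04, 0.53, -7.98, -16.49, -25.0]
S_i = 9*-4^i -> [9, -36, 144, -576, 2304]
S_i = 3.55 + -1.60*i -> [3.55, 1.95, 0.35, -1.25, -2.85]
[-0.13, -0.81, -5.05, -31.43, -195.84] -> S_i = -0.13*6.23^i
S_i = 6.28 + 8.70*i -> [6.28, 14.98, 23.68, 32.38, 41.08]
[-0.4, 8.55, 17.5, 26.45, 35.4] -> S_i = -0.40 + 8.95*i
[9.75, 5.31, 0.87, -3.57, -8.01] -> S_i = 9.75 + -4.44*i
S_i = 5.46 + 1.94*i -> [5.46, 7.4, 9.34, 11.28, 13.22]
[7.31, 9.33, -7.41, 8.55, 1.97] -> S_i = Random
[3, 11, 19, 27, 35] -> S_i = 3 + 8*i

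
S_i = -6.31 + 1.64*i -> [-6.31, -4.67, -3.03, -1.39, 0.25]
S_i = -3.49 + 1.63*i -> [-3.49, -1.86, -0.23, 1.4, 3.03]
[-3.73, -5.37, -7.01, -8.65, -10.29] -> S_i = -3.73 + -1.64*i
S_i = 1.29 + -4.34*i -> [1.29, -3.05, -7.39, -11.73, -16.07]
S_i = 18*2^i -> [18, 36, 72, 144, 288]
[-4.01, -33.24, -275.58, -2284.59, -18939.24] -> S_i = -4.01*8.29^i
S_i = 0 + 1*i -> [0, 1, 2, 3, 4]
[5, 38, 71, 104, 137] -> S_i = 5 + 33*i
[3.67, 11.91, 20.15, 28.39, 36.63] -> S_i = 3.67 + 8.24*i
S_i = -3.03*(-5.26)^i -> [-3.03, 15.94, -83.83, 440.96, -2319.45]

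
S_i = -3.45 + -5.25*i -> [-3.45, -8.7, -13.95, -19.2, -24.45]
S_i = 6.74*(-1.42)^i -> [6.74, -9.57, 13.59, -19.3, 27.4]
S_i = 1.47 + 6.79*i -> [1.47, 8.26, 15.05, 21.84, 28.63]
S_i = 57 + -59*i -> [57, -2, -61, -120, -179]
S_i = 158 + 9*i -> [158, 167, 176, 185, 194]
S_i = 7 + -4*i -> [7, 3, -1, -5, -9]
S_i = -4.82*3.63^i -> [-4.82, -17.5, -63.51, -230.55, -836.9]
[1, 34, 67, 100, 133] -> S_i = 1 + 33*i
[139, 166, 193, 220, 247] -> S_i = 139 + 27*i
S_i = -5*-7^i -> [-5, 35, -245, 1715, -12005]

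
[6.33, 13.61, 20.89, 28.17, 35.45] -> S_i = 6.33 + 7.28*i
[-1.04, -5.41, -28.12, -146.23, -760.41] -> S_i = -1.04*5.20^i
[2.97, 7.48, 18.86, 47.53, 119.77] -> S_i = 2.97*2.52^i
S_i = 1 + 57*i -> [1, 58, 115, 172, 229]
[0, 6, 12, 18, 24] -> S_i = 0 + 6*i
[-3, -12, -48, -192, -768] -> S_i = -3*4^i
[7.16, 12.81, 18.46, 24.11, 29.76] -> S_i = 7.16 + 5.65*i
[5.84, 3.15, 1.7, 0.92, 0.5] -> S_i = 5.84*0.54^i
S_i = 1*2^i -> [1, 2, 4, 8, 16]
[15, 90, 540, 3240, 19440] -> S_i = 15*6^i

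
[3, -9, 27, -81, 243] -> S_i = 3*-3^i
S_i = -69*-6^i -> [-69, 414, -2484, 14904, -89424]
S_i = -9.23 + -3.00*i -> [-9.23, -12.23, -15.23, -18.23, -21.23]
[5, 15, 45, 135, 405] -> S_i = 5*3^i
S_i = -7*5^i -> [-7, -35, -175, -875, -4375]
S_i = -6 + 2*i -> [-6, -4, -2, 0, 2]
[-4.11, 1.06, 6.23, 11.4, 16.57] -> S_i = -4.11 + 5.17*i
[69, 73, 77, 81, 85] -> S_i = 69 + 4*i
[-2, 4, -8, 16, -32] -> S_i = -2*-2^i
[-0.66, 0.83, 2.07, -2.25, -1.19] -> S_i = Random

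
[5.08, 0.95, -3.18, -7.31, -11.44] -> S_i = 5.08 + -4.13*i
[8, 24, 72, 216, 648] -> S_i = 8*3^i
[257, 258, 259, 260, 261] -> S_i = 257 + 1*i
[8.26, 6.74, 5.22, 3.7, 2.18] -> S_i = 8.26 + -1.52*i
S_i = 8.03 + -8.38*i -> [8.03, -0.35, -8.73, -17.11, -25.49]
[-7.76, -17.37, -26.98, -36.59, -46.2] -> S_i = -7.76 + -9.61*i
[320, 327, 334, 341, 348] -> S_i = 320 + 7*i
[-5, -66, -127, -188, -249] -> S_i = -5 + -61*i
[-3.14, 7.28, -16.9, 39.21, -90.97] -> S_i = -3.14*(-2.32)^i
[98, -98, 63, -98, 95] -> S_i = Random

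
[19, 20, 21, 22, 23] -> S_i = 19 + 1*i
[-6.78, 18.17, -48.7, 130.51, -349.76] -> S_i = -6.78*(-2.68)^i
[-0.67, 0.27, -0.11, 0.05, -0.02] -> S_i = -0.67*(-0.41)^i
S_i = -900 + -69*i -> [-900, -969, -1038, -1107, -1176]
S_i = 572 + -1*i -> [572, 571, 570, 569, 568]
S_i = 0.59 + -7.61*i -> [0.59, -7.02, -14.63, -22.24, -29.85]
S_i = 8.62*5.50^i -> [8.62, 47.41, 260.76, 1434.15, 7887.84]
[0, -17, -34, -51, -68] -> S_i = 0 + -17*i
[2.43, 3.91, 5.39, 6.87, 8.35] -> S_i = 2.43 + 1.48*i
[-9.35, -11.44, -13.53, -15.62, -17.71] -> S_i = -9.35 + -2.09*i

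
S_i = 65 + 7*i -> [65, 72, 79, 86, 93]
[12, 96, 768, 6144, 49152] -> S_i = 12*8^i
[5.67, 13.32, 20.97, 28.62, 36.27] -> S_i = 5.67 + 7.65*i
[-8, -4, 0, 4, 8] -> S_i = -8 + 4*i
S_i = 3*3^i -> [3, 9, 27, 81, 243]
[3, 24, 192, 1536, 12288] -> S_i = 3*8^i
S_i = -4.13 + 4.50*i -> [-4.13, 0.37, 4.87, 9.37, 13.87]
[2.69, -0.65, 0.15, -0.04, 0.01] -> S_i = 2.69*(-0.24)^i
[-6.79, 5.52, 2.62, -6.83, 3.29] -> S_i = Random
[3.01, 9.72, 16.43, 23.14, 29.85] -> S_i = 3.01 + 6.71*i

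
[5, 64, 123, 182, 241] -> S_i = 5 + 59*i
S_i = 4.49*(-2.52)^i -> [4.49, -11.31, 28.51, -71.85, 181.07]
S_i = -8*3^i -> [-8, -24, -72, -216, -648]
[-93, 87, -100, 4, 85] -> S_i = Random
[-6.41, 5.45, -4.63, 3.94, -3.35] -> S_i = -6.41*(-0.85)^i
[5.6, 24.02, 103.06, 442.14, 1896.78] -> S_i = 5.60*4.29^i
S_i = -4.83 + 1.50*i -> [-4.83, -3.33, -1.83, -0.33, 1.17]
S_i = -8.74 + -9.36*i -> [-8.74, -18.1, -27.46, -36.82, -46.18]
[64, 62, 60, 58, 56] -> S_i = 64 + -2*i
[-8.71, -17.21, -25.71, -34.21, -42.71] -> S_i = -8.71 + -8.50*i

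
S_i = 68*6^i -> [68, 408, 2448, 14688, 88128]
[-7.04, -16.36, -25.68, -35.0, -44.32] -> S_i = -7.04 + -9.32*i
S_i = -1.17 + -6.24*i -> [-1.17, -7.41, -13.65, -19.89, -26.13]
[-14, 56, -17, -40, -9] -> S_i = Random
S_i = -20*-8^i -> [-20, 160, -1280, 10240, -81920]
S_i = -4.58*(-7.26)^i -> [-4.58, 33.25, -241.4, 1752.57, -12723.66]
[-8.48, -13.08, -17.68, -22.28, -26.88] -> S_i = -8.48 + -4.60*i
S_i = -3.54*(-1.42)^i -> [-3.54, 5.03, -7.14, 10.14, -14.39]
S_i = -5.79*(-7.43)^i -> [-5.79, 43.02, -319.64, 2374.9, -17645.49]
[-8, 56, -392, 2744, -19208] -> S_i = -8*-7^i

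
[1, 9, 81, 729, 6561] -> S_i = 1*9^i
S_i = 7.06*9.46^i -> [7.06, 66.79, 631.81, 5976.93, 56541.75]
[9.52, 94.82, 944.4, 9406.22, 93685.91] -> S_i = 9.52*9.96^i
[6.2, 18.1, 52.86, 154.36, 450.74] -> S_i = 6.20*2.92^i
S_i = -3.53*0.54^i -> [-3.53, -1.91, -1.03, -0.56, -0.3]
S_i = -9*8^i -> [-9, -72, -576, -4608, -36864]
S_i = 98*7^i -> [98, 686, 4802, 33614, 235298]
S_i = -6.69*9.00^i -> [-6.69, -60.21, -541.89, -4877.01, -43893.09]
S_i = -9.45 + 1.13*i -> [-9.45, -8.32, -7.19, -6.06, -4.93]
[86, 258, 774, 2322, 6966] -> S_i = 86*3^i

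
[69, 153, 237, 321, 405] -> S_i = 69 + 84*i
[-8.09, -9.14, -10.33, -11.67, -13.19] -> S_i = -8.09*1.13^i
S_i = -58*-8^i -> [-58, 464, -3712, 29696, -237568]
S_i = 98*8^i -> [98, 784, 6272, 50176, 401408]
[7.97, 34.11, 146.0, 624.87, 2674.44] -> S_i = 7.97*4.28^i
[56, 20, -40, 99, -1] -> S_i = Random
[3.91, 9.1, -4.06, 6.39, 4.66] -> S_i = Random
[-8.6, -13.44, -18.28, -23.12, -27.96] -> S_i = -8.60 + -4.84*i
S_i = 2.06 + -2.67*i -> [2.06, -0.61, -3.28, -5.95, -8.62]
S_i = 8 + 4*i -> [8, 12, 16, 20, 24]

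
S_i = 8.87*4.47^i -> [8.87, 39.65, 177.23, 792.22, 3541.23]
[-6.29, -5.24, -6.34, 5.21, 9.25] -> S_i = Random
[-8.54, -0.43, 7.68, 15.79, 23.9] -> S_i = -8.54 + 8.11*i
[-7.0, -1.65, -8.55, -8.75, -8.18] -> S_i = Random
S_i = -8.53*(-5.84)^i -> [-8.53, 49.82, -290.92, 1698.98, -9922.03]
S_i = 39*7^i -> [39, 273, 1911, 13377, 93639]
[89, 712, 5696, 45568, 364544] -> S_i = 89*8^i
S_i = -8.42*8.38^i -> [-8.42, -70.56, -591.29, -4955.01, -41522.95]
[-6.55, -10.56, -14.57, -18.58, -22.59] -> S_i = -6.55 + -4.01*i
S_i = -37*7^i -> [-37, -259, -1813, -12691, -88837]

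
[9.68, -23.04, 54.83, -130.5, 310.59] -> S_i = 9.68*(-2.38)^i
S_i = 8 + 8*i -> [8, 16, 24, 32, 40]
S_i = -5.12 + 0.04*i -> [-5.12, -5.08, -5.04, -5.0, -4.96]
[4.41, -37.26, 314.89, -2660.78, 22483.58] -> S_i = 4.41*(-8.45)^i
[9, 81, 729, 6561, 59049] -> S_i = 9*9^i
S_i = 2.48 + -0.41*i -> [2.48, 2.07, 1.66, 1.25, 0.84]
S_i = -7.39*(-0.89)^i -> [-7.39, 6.58, -5.85, 5.21, -4.64]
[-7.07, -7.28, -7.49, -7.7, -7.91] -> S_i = -7.07 + -0.21*i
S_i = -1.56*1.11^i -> [-1.56, -1.73, -1.92, -2.13, -2.37]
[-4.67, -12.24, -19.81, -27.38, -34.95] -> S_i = -4.67 + -7.57*i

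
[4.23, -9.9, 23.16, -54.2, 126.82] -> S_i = 4.23*(-2.34)^i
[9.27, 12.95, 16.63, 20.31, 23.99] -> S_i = 9.27 + 3.68*i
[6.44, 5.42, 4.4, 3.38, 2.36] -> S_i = 6.44 + -1.02*i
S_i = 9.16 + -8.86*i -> [9.16, 0.3, -8.56, -17.42, -26.28]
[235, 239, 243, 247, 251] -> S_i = 235 + 4*i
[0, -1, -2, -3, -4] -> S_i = 0 + -1*i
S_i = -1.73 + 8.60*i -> [-1.73, 6.87, 15.47, 24.07, 32.67]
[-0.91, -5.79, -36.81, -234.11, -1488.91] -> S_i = -0.91*6.36^i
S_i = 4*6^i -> [4, 24, 144, 864, 5184]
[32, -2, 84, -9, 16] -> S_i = Random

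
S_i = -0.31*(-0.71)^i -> [-0.31, 0.22, -0.16, 0.11, -0.08]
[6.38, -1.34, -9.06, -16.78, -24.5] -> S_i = 6.38 + -7.72*i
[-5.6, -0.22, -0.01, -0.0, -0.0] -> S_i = -5.60*0.04^i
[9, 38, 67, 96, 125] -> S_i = 9 + 29*i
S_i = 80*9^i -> [80, 720, 6480, 58320, 524880]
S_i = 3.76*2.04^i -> [3.76, 7.67, 15.65, 31.92, 65.12]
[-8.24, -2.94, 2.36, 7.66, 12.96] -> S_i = -8.24 + 5.30*i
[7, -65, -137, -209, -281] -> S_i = 7 + -72*i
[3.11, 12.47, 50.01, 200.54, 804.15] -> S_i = 3.11*4.01^i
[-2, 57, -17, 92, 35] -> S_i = Random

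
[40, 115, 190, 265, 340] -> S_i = 40 + 75*i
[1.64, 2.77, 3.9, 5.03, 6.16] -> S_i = 1.64 + 1.13*i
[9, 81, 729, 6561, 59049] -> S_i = 9*9^i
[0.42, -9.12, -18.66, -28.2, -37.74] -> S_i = 0.42 + -9.54*i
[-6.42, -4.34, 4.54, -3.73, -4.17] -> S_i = Random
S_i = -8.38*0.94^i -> [-8.38, -7.88, -7.4, -6.96, -6.54]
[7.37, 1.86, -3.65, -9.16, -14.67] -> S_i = 7.37 + -5.51*i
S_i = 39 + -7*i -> [39, 32, 25, 18, 11]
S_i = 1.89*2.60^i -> [1.89, 4.91, 12.78, 33.22, 86.37]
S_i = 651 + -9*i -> [651, 642, 633, 624, 615]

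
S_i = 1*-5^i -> [1, -5, 25, -125, 625]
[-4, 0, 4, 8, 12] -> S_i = -4 + 4*i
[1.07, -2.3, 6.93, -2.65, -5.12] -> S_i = Random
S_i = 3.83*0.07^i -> [3.83, 0.27, 0.02, 0.0, 0.0]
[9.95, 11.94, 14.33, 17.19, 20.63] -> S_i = 9.95*1.20^i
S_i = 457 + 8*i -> [457, 465, 473, 481, 489]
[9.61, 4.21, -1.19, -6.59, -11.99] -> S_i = 9.61 + -5.40*i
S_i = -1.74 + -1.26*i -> [-1.74, -3.0, -4.26, -5.52, -6.78]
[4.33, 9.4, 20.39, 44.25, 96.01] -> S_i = 4.33*2.17^i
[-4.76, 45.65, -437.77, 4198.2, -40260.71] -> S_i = -4.76*(-9.59)^i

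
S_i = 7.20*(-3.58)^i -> [7.2, -25.78, 92.28, -330.36, 1182.67]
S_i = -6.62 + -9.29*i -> [-6.62, -15.91, -25.2, -34.49, -43.78]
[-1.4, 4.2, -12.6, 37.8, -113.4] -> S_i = -1.40*(-3.00)^i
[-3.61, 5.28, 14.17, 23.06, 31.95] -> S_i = -3.61 + 8.89*i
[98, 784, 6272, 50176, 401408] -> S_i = 98*8^i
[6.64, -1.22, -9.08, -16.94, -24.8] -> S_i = 6.64 + -7.86*i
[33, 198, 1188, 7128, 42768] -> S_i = 33*6^i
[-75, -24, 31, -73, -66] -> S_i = Random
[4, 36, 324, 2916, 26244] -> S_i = 4*9^i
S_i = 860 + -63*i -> [860, 797, 734, 671, 608]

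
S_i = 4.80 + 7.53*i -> [4.8, 12.33, 19.86, 27.39, 34.92]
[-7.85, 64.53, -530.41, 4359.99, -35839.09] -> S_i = -7.85*(-8.22)^i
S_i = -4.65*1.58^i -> [-4.65, -7.35, -11.61, -18.34, -28.98]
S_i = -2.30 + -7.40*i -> [-2.3, -9.7, -17.1, -24.5, -31.9]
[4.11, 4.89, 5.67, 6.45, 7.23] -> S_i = 4.11 + 0.78*i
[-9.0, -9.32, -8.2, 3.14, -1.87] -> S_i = Random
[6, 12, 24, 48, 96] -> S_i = 6*2^i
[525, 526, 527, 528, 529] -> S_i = 525 + 1*i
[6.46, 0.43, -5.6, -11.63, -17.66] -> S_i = 6.46 + -6.03*i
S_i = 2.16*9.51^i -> [2.16, 20.54, 195.35, 1857.78, 17667.53]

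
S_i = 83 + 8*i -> [83, 91, 99, 107, 115]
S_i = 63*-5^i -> [63, -315, 1575, -7875, 39375]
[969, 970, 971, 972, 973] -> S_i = 969 + 1*i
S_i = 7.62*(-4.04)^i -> [7.62, -30.78, 124.37, -502.46, 2029.93]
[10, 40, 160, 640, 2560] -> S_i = 10*4^i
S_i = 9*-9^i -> [9, -81, 729, -6561, 59049]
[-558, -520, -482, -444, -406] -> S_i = -558 + 38*i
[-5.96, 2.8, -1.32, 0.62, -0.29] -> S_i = -5.96*(-0.47)^i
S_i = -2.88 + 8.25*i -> [-2.88, 5.37, 13.62, 21.87, 30.12]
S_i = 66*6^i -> [66, 396, 2376, 14256, 85536]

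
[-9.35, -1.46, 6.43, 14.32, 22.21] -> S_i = -9.35 + 7.89*i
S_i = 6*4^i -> [6, 24, 96, 384, 1536]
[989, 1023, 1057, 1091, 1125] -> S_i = 989 + 34*i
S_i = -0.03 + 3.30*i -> [-0.03, 3.27, 6.57, 9.87, 13.17]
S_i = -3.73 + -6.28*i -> [-3.73, -10.01, -16.29, -22.57, -28.85]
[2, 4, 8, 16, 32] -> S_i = 2*2^i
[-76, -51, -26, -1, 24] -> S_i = -76 + 25*i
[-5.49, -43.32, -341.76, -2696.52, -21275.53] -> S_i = -5.49*7.89^i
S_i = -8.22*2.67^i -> [-8.22, -21.95, -58.6, -156.46, -417.75]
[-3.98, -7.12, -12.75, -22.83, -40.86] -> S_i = -3.98*1.79^i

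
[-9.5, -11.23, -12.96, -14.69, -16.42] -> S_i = -9.50 + -1.73*i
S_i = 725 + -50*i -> [725, 675, 625, 575, 525]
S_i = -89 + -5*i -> [-89, -94, -99, -104, -109]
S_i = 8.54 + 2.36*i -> [8.54, 10.9, 13.26, 15.62, 17.98]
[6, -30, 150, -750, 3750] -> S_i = 6*-5^i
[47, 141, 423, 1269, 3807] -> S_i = 47*3^i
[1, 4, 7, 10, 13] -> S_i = 1 + 3*i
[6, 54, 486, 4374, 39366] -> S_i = 6*9^i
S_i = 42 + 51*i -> [42, 93, 144, 195, 246]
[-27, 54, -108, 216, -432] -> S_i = -27*-2^i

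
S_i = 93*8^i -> [93, 744, 5952, 47616, 380928]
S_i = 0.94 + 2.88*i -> [0.94, 3.82, 6.7, 9.58, 12.46]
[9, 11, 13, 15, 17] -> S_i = 9 + 2*i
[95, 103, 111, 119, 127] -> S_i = 95 + 8*i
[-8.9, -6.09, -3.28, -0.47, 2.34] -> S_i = -8.90 + 2.81*i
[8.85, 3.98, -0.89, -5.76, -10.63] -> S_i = 8.85 + -4.87*i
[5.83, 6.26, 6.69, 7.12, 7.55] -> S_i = 5.83 + 0.43*i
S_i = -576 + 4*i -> [-576, -572, -568, -564, -560]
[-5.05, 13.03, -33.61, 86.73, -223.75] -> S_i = -5.05*(-2.58)^i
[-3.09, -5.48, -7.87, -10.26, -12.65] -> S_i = -3.09 + -2.39*i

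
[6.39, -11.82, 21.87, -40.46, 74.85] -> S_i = 6.39*(-1.85)^i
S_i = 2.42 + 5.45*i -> [2.42, 7.87, 13.32, 18.77, 24.22]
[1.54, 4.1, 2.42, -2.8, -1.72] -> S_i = Random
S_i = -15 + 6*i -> [-15, -9, -3, 3, 9]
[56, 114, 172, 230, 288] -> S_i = 56 + 58*i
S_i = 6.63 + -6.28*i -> [6.63, 0.35, -5.93, -12.21, -18.49]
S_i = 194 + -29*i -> [194, 165, 136, 107, 78]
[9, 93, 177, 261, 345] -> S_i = 9 + 84*i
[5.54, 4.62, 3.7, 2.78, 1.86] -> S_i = 5.54 + -0.92*i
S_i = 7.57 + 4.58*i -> [7.57, 12.15, 16.73, 21.31, 25.89]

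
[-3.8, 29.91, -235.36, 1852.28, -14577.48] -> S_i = -3.80*(-7.87)^i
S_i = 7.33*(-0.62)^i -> [7.33, -4.54, 2.82, -1.75, 1.08]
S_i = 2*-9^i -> [2, -18, 162, -1458, 13122]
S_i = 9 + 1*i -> [9, 10, 11, 12, 13]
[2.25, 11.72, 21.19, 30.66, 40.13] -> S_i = 2.25 + 9.47*i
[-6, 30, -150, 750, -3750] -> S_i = -6*-5^i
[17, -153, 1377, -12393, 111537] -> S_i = 17*-9^i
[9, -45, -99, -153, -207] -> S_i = 9 + -54*i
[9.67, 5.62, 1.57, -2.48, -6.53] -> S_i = 9.67 + -4.05*i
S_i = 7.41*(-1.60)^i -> [7.41, -11.86, 18.97, -30.35, 48.56]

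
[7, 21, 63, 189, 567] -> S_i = 7*3^i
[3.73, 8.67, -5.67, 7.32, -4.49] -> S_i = Random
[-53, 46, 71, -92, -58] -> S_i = Random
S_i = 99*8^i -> [99, 792, 6336, 50688, 405504]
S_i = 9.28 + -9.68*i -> [9.28, -0.4, -10.08, -19.76, -29.44]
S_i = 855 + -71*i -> [855, 784, 713, 642, 571]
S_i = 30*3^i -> [30, 90, 270, 810, 2430]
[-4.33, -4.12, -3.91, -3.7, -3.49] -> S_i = -4.33 + 0.21*i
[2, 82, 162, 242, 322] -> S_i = 2 + 80*i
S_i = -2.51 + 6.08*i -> [-2.51, 3.57, 9.65, 15.73, 21.81]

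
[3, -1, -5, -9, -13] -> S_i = 3 + -4*i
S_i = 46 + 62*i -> [46, 108, 170, 232, 294]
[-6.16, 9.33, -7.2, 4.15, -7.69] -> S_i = Random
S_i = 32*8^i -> [32, 256, 2048, 16384, 131072]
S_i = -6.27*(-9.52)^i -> [-6.27, 59.69, -568.25, 5409.76, -51500.96]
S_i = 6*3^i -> [6, 18, 54, 162, 486]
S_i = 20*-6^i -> [20, -120, 720, -4320, 25920]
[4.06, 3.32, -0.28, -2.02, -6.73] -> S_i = Random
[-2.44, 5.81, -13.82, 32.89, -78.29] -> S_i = -2.44*(-2.38)^i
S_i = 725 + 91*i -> [725, 816, 907, 998, 1089]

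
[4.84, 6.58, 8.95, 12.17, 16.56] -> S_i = 4.84*1.36^i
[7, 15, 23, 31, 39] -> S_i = 7 + 8*i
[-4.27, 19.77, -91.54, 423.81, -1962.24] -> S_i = -4.27*(-4.63)^i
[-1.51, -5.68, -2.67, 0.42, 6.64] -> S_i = Random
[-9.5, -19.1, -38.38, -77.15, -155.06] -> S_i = -9.50*2.01^i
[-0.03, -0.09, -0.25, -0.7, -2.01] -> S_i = -0.03*2.86^i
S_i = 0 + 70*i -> [0, 70, 140, 210, 280]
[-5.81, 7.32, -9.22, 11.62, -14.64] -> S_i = -5.81*(-1.26)^i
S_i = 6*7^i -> [6, 42, 294, 2058, 14406]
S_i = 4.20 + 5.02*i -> [4.2, 9.22, 14.24, 19.26, 24.28]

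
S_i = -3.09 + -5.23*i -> [-3.09, -8.32, -13.55, -18.78, -24.01]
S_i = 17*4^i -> [17, 68, 272, 1088, 4352]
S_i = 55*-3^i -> [55, -165, 495, -1485, 4455]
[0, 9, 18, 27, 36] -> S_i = 0 + 9*i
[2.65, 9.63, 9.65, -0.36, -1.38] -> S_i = Random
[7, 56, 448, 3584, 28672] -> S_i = 7*8^i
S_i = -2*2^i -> [-2, -4, -8, -16, -32]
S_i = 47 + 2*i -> [47, 49, 51, 53, 55]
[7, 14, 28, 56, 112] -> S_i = 7*2^i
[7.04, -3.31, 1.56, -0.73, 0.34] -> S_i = 7.04*(-0.47)^i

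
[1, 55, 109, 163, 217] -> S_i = 1 + 54*i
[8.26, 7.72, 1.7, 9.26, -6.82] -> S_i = Random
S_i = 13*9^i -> [13, 117, 1053, 9477, 85293]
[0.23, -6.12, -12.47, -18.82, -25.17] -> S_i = 0.23 + -6.35*i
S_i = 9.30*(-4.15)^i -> [9.3, -38.6, 160.17, -664.7, 2758.51]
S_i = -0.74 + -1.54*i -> [-0.74, -2.28, -3.82, -5.36, -6.9]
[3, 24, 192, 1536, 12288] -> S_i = 3*8^i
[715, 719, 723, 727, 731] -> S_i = 715 + 4*i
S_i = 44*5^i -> [44, 220, 1100, 5500, 27500]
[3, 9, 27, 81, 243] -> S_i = 3*3^i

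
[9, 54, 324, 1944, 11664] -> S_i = 9*6^i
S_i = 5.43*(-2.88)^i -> [5.43, -15.64, 45.04, -129.71, 373.57]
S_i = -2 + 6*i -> [-2, 4, 10, 16, 22]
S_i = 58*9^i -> [58, 522, 4698, 42282, 380538]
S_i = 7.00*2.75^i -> [7.0, 19.25, 52.94, 145.58, 400.34]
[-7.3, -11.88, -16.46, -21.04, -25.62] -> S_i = -7.30 + -4.58*i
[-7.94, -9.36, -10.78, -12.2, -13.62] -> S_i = -7.94 + -1.42*i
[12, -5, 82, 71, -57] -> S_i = Random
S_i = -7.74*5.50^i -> [-7.74, -42.57, -234.14, -1287.74, -7082.58]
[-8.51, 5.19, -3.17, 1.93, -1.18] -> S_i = -8.51*(-0.61)^i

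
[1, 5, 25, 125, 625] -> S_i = 1*5^i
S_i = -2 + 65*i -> [-2, 63, 128, 193, 258]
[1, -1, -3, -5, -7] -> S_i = 1 + -2*i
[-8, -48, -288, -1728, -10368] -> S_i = -8*6^i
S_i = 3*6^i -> [3, 18, 108, 648, 3888]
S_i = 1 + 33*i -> [1, 34, 67, 100, 133]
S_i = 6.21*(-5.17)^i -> [6.21, -32.11, 165.99, -858.15, 4436.64]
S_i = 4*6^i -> [4, 24, 144, 864, 5184]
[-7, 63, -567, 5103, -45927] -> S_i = -7*-9^i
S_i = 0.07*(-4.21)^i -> [0.07, -0.29, 1.24, -5.22, 21.99]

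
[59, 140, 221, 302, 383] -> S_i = 59 + 81*i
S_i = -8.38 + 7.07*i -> [-8.38, -1.31, 5.76, 12.83, 19.9]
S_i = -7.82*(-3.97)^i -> [-7.82, 31.05, -123.25, 489.3, -1942.53]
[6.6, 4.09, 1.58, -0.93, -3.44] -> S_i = 6.60 + -2.51*i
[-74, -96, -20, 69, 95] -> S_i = Random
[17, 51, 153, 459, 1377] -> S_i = 17*3^i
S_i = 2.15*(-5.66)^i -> [2.15, -12.17, 68.88, -389.84, 2206.5]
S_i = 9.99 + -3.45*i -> [9.99, 6.54, 3.09, -0.36, -3.81]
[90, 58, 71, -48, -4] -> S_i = Random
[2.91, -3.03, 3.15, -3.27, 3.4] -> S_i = 2.91*(-1.04)^i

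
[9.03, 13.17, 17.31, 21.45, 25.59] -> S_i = 9.03 + 4.14*i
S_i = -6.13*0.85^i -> [-6.13, -5.21, -4.43, -3.76, -3.2]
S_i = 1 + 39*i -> [1, 40, 79, 118, 157]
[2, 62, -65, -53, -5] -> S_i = Random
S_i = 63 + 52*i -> [63, 115, 167, 219, 271]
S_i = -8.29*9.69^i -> [-8.29, -80.33, -778.4, -7542.68, -73088.6]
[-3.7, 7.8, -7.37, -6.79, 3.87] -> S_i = Random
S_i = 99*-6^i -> [99, -594, 3564, -21384, 128304]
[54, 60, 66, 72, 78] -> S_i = 54 + 6*i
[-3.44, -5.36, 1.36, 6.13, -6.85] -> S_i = Random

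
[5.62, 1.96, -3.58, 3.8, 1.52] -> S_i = Random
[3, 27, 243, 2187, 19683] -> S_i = 3*9^i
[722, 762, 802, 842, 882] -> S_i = 722 + 40*i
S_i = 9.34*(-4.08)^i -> [9.34, -38.11, 155.48, -634.35, 2588.14]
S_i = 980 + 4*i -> [980, 984, 988, 992, 996]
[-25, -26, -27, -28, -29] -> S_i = -25 + -1*i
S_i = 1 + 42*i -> [1, 43, 85, 127, 169]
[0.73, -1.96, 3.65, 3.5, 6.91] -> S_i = Random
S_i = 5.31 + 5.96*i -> [5.31, 11.27, 17.23, 23.19, 29.15]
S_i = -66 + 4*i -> [-66, -62, -58, -54, -50]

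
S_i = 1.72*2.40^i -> [1.72, 4.13, 9.91, 23.78, 57.07]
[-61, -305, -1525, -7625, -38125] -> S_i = -61*5^i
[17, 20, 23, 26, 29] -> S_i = 17 + 3*i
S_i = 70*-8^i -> [70, -560, 4480, -35840, 286720]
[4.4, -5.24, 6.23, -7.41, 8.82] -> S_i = 4.40*(-1.19)^i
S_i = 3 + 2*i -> [3, 5, 7, 9, 11]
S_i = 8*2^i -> [8, 16, 32, 64, 128]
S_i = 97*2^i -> [97, 194, 388, 776, 1552]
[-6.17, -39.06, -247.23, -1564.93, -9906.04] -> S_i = -6.17*6.33^i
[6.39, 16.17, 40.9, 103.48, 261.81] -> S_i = 6.39*2.53^i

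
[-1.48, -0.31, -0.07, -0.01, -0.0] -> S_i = -1.48*0.21^i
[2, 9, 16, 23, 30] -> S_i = 2 + 7*i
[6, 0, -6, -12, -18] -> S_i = 6 + -6*i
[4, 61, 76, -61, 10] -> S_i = Random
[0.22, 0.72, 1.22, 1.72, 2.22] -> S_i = 0.22 + 0.50*i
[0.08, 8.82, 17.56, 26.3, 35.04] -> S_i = 0.08 + 8.74*i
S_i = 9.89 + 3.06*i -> [9.89, 12.95, 16.01, 19.07, 22.13]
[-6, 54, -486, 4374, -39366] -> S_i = -6*-9^i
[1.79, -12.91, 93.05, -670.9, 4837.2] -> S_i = 1.79*(-7.21)^i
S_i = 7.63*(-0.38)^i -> [7.63, -2.9, 1.1, -0.42, 0.16]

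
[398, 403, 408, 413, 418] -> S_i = 398 + 5*i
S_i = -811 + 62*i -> [-811, -749, -687, -625, -563]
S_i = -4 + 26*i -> [-4, 22, 48, 74, 100]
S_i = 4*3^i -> [4, 12, 36, 108, 324]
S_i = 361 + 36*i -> [361, 397, 433, 469, 505]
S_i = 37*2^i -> [37, 74, 148, 296, 592]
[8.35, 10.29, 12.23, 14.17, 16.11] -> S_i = 8.35 + 1.94*i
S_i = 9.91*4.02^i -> [9.91, 39.84, 160.15, 643.8, 2588.08]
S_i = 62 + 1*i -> [62, 63, 64, 65, 66]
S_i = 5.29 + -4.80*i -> [5.29, 0.49, -4.31, -9.11, -13.91]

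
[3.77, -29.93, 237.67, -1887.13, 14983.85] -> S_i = 3.77*(-7.94)^i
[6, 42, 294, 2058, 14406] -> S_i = 6*7^i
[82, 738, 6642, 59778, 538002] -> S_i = 82*9^i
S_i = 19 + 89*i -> [19, 108, 197, 286, 375]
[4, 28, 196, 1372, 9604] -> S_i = 4*7^i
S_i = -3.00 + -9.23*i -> [-3.0, -12.23, -21.46, -30.69, -39.92]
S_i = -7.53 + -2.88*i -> [-7.53, -10.41, -13.29, -16.17, -19.05]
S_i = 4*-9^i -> [4, -36, 324, -2916, 26244]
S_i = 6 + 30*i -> [6, 36, 66, 96, 126]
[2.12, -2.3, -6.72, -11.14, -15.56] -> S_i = 2.12 + -4.42*i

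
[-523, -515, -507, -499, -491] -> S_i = -523 + 8*i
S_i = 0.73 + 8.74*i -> [0.73, 9.47, 18.21, 26.95, 35.69]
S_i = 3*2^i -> [3, 6, 12, 24, 48]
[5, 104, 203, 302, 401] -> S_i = 5 + 99*i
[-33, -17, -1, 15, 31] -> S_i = -33 + 16*i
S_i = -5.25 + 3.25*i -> [-5.25, -2.0, 1.25, 4.5, 7.75]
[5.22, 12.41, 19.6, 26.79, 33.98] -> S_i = 5.22 + 7.19*i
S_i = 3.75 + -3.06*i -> [3.75, 0.69, -2.37, -5.43, -8.49]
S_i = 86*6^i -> [86, 516, 3096, 18576, 111456]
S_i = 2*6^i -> [2, 12, 72, 432, 2592]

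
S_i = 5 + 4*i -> [5, 9, 13, 17, 21]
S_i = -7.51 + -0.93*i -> [-7.51, -8.44, -9.37, -10.3, -11.23]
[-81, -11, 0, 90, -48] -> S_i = Random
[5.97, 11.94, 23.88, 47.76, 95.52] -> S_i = 5.97*2.00^i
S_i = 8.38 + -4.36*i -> [8.38, 4.02, -0.34, -4.7, -9.06]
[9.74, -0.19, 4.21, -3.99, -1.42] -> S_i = Random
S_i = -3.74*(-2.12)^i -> [-3.74, 7.93, -16.81, 35.64, -75.55]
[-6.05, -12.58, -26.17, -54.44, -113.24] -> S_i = -6.05*2.08^i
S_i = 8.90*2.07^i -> [8.9, 18.42, 38.14, 78.94, 163.41]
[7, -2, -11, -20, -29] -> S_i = 7 + -9*i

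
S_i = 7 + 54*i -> [7, 61, 115, 169, 223]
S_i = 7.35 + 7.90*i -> [7.35, 15.25, 23.15, 31.05, 38.95]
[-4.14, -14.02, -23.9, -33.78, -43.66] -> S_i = -4.14 + -9.88*i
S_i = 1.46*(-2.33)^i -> [1.46, -3.4, 7.93, -18.47, 43.03]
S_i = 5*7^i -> [5, 35, 245, 1715, 12005]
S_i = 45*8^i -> [45, 360, 2880, 23040, 184320]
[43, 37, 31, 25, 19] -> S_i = 43 + -6*i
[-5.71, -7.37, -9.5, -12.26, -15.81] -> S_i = -5.71*1.29^i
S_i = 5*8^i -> [5, 40, 320, 2560, 20480]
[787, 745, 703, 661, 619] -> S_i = 787 + -42*i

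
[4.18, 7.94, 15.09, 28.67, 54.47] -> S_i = 4.18*1.90^i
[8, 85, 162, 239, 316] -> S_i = 8 + 77*i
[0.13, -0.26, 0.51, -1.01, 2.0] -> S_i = 0.13*(-1.98)^i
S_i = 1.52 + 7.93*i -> [1.52, 9.45, 17.38, 25.31, 33.24]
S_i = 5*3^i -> [5, 15, 45, 135, 405]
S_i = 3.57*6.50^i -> [3.57, 23.2, 150.83, 980.41, 6372.67]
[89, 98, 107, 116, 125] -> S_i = 89 + 9*i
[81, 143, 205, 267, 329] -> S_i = 81 + 62*i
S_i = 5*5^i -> [5, 25, 125, 625, 3125]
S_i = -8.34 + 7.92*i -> [-8.34, -0.42, 7.5, 15.42, 23.34]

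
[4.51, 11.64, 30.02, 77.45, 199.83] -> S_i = 4.51*2.58^i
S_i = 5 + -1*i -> [5, 4, 3, 2, 1]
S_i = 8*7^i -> [8, 56, 392, 2744, 19208]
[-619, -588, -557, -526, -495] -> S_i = -619 + 31*i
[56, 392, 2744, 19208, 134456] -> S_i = 56*7^i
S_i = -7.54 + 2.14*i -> [-7.54, -5.4, -3.26, -1.12, 1.02]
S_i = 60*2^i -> [60, 120, 240, 480, 960]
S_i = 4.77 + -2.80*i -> [4.77, 1.97, -0.83, -3.63, -6.43]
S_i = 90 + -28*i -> [90, 62, 34, 6, -22]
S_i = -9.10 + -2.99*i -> [-9.1, -12.09, -15.08, -18.07, -21.06]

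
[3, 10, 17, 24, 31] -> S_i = 3 + 7*i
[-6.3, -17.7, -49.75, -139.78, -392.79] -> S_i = -6.30*2.81^i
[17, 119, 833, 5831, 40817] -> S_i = 17*7^i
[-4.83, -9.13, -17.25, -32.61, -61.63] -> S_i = -4.83*1.89^i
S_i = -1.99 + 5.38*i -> [-1.99, 3.39, 8.77, 14.15, 19.53]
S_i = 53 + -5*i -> [53, 48, 43, 38, 33]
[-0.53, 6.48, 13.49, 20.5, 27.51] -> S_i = -0.53 + 7.01*i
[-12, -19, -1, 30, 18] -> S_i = Random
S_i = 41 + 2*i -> [41, 43, 45, 47, 49]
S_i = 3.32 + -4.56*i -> [3.32, -1.24, -5.8, -10.36, -14.92]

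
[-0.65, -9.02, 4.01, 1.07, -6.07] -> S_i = Random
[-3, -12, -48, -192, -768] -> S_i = -3*4^i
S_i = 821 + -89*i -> [821, 732, 643, 554, 465]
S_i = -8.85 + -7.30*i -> [-8.85, -16.15, -23.45, -30.75, -38.05]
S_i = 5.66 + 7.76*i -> [5.66, 13.42, 21.18, 28.94, 36.7]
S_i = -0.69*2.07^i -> [-0.69, -1.43, -2.96, -6.12, -12.67]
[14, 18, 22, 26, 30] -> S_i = 14 + 4*i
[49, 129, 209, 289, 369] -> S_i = 49 + 80*i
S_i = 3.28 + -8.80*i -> [3.28, -5.52, -14.32, -23.12, -31.92]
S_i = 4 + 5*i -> [4, 9, 14, 19, 24]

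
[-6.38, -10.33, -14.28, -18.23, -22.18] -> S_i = -6.38 + -3.95*i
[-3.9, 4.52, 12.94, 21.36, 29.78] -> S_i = -3.90 + 8.42*i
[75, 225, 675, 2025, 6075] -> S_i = 75*3^i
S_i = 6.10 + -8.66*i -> [6.1, -2.56, -11.22, -19.88, -28.54]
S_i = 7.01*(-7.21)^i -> [7.01, -50.54, 364.41, -2627.39, 18943.45]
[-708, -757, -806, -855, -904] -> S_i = -708 + -49*i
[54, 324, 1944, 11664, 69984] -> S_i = 54*6^i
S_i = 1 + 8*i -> [1, 9, 17, 25, 33]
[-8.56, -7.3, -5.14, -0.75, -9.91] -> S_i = Random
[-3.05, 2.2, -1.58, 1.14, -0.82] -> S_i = -3.05*(-0.72)^i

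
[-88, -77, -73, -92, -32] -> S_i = Random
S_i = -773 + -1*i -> [-773, -774, -775, -776, -777]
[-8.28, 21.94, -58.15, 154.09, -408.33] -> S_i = -8.28*(-2.65)^i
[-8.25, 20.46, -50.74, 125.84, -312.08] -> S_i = -8.25*(-2.48)^i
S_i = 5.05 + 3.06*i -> [5.05, 8.11, 11.17, 14.23, 17.29]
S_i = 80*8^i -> [80, 640, 5120, 40960, 327680]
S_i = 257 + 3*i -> [257, 260, 263, 266, 269]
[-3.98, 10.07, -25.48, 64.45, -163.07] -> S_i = -3.98*(-2.53)^i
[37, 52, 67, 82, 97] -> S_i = 37 + 15*i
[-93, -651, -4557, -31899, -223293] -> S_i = -93*7^i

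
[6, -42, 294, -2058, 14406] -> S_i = 6*-7^i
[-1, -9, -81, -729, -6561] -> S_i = -1*9^i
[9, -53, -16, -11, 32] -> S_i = Random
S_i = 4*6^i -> [4, 24, 144, 864, 5184]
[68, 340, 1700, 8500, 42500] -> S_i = 68*5^i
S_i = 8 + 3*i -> [8, 11, 14, 17, 20]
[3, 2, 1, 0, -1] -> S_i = 3 + -1*i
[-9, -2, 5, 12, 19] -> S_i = -9 + 7*i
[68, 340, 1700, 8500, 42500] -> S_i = 68*5^i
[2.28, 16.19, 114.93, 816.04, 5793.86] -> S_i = 2.28*7.10^i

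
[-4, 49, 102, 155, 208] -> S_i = -4 + 53*i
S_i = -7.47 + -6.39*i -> [-7.47, -13.86, -20.25, -26.64, -33.03]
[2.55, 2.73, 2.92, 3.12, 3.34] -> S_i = 2.55*1.07^i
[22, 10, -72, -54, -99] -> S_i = Random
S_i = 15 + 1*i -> [15, 16, 17, 18, 19]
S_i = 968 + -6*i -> [968, 962, 956, 950, 944]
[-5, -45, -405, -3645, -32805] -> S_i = -5*9^i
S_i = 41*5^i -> [41, 205, 1025, 5125, 25625]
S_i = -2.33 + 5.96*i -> [-2.33, 3.63, 9.59, 15.55, 21.51]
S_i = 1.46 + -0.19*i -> [1.46, 1.27, 1.08, 0.89, 0.7]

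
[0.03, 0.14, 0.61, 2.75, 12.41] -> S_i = 0.03*4.51^i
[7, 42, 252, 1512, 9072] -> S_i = 7*6^i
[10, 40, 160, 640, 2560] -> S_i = 10*4^i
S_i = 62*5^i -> [62, 310, 1550, 7750, 38750]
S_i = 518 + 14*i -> [518, 532, 546, 560, 574]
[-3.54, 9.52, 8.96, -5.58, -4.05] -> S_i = Random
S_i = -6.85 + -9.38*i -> [-6.85, -16.23, -25.61, -34.99, -44.37]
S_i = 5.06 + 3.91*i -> [5.06, 8.97, 12.88, 16.79, 20.7]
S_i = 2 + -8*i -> [2, -6, -14, -22, -30]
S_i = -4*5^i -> [-4, -20, -100, -500, -2500]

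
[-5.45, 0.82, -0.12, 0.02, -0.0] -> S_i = -5.45*(-0.15)^i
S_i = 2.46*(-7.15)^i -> [2.46, -17.59, 125.76, -899.19, 6429.23]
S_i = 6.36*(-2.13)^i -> [6.36, -13.55, 28.85, -61.46, 130.91]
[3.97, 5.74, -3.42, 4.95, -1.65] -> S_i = Random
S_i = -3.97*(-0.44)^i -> [-3.97, 1.75, -0.77, 0.34, -0.15]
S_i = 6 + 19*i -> [6, 25, 44, 63, 82]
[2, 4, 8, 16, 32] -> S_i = 2*2^i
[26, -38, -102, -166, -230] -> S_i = 26 + -64*i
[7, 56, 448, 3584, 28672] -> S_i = 7*8^i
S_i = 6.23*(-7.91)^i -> [6.23, -49.28, 389.8, -3083.31, 24389.0]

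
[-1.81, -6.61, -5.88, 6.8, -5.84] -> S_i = Random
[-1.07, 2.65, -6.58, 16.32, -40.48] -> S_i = -1.07*(-2.48)^i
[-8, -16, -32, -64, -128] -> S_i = -8*2^i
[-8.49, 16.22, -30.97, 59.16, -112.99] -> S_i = -8.49*(-1.91)^i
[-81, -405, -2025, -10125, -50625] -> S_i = -81*5^i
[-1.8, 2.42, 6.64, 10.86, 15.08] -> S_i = -1.80 + 4.22*i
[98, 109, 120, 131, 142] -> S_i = 98 + 11*i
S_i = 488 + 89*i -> [488, 577, 666, 755, 844]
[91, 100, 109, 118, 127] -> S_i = 91 + 9*i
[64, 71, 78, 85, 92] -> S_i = 64 + 7*i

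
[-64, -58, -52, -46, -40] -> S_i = -64 + 6*i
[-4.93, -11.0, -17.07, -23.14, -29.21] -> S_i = -4.93 + -6.07*i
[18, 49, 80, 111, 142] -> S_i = 18 + 31*i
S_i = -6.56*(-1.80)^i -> [-6.56, 11.81, -21.25, 38.26, -68.86]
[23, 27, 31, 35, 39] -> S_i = 23 + 4*i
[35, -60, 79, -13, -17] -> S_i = Random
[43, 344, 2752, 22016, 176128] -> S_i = 43*8^i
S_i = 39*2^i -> [39, 78, 156, 312, 624]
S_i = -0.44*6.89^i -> [-0.44, -3.03, -20.89, -143.92, -991.58]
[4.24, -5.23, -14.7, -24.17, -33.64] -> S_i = 4.24 + -9.47*i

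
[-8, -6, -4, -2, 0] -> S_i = -8 + 2*i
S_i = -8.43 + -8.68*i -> [-8.43, -17.11, -25.79, -34.47, -43.15]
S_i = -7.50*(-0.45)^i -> [-7.5, 3.38, -1.52, 0.68, -0.31]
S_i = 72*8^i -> [72, 576, 4608, 36864, 294912]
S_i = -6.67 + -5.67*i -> [-6.67, -12.34, -18.01, -23.68, -29.35]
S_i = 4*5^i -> [4, 20, 100, 500, 2500]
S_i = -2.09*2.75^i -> [-2.09, -5.75, -15.81, -43.47, -119.53]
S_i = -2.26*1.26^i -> [-2.26, -2.85, -3.59, -4.52, -5.7]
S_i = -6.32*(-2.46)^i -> [-6.32, 15.55, -38.25, 94.09, -231.45]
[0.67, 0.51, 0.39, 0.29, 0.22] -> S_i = 0.67*0.76^i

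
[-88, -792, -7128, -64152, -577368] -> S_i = -88*9^i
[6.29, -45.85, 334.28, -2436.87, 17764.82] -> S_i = 6.29*(-7.29)^i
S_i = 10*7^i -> [10, 70, 490, 3430, 24010]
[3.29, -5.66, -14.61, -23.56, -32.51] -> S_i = 3.29 + -8.95*i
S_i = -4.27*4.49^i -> [-4.27, -19.17, -86.08, -386.52, -1735.45]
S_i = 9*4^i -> [9, 36, 144, 576, 2304]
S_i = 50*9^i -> [50, 450, 4050, 36450, 328050]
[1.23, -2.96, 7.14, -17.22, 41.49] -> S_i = 1.23*(-2.41)^i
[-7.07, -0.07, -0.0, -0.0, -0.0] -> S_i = -7.07*0.01^i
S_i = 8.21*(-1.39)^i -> [8.21, -11.41, 15.86, -22.05, 30.65]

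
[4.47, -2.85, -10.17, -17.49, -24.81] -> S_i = 4.47 + -7.32*i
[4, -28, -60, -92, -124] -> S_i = 4 + -32*i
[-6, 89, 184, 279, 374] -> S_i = -6 + 95*i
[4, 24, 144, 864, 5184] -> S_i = 4*6^i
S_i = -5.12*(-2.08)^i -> [-5.12, 10.65, -22.15, 46.07, -95.83]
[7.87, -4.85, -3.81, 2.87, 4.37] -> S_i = Random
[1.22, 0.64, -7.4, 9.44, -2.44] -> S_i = Random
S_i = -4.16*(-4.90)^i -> [-4.16, 20.38, -99.88, 489.42, -2398.16]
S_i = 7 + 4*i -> [7, 11, 15, 19, 23]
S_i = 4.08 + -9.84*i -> [4.08, -5.76, -15.6, -25.44, -35.28]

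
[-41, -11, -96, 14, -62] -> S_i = Random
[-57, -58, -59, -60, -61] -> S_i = -57 + -1*i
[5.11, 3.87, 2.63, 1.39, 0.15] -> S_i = 5.11 + -1.24*i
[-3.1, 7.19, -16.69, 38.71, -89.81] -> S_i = -3.10*(-2.32)^i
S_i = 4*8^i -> [4, 32, 256, 2048, 16384]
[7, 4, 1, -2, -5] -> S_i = 7 + -3*i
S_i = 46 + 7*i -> [46, 53, 60, 67, 74]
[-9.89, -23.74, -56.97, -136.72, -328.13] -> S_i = -9.89*2.40^i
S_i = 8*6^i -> [8, 48, 288, 1728, 10368]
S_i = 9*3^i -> [9, 27, 81, 243, 729]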